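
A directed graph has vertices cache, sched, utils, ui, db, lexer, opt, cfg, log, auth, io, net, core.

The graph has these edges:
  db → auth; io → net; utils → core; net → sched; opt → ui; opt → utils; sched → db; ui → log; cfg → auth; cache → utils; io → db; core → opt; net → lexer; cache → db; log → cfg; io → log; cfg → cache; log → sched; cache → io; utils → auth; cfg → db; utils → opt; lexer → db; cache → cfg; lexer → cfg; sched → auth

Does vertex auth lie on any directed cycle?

No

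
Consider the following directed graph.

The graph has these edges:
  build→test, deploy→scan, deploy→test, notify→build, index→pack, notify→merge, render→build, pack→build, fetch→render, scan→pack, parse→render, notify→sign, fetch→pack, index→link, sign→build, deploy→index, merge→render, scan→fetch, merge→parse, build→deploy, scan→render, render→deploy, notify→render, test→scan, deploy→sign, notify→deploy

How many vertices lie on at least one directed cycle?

9

A vertex is on a directed cycle iff it belongs to a strongly connected component of size ≥ 2 (or has a self-loop).
The vertices on cycles are {pack, scan, sign, test, build, fetch, index, deploy, render} — 9 in total.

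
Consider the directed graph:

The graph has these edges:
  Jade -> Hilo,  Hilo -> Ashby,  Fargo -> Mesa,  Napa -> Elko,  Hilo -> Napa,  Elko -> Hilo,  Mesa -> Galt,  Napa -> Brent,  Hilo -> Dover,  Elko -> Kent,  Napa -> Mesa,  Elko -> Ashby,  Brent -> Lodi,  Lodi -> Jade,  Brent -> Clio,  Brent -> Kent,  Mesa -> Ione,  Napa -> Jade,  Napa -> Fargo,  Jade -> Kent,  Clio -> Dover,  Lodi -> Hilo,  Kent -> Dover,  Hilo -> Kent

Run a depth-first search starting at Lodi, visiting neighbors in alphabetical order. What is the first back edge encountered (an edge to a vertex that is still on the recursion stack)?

DFS from Lodi (visiting neighbors in alphabetical order); mark gray on enter, black on exit:
Lodi gray
  Hilo gray
    Ashby gray
    Ashby black
    Dover gray
    Dover black
    Kent gray
      Kent→Dover: Dover black — skip
    Kent black
    Napa gray
      Brent gray
        Clio gray
          Clio→Dover: Dover black — skip
        Clio black
        Brent→Kent: Kent black — skip
        Brent→Lodi: Lodi is gray → back edge
First back edge: Brent → Lodi.

Brent->Lodi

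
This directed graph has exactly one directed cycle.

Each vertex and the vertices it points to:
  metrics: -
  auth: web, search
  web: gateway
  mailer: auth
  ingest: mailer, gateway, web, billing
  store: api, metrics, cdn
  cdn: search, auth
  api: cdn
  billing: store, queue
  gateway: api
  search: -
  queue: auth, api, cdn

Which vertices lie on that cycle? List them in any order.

api, cdn, web, auth, gateway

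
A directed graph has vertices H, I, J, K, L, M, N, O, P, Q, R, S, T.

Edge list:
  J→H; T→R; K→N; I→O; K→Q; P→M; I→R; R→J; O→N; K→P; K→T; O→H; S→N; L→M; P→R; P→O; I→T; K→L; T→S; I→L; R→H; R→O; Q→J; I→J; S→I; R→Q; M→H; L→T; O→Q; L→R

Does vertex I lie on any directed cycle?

I is on a cycle iff I can reach itself via ≥1 edge.
I → T → S → I — yes.

Yes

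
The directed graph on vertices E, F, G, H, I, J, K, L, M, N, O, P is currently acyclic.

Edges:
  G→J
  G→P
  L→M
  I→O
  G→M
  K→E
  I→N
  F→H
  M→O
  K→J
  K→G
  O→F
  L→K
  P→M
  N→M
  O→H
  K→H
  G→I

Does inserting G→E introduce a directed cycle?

Adding G→E creates a cycle iff E can already reach G.
Explore from E: no path reaches G. The graph stays acyclic.

No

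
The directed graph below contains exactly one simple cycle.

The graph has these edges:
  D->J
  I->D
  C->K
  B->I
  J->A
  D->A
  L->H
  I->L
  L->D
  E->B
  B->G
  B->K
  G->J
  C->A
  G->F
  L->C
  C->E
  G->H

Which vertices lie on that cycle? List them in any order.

DFS with gray/black marking from B:
B gray
  G gray
    J gray
      A gray
      A black
    J black
    F gray
    F black
    H gray
    H black
  G black
  K gray
  K black
  I gray
    L gray
      C gray
        E gray
          E→B: B is gray → back edge
Back edge closes the cycle B → I → L → C → E → B; its vertices are {B, C, E, I, L}.

B, C, E, I, L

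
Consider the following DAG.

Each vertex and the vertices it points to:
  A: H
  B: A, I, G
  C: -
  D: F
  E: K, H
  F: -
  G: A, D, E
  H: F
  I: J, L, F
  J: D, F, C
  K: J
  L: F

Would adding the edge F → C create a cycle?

Adding F→C creates a cycle iff C can already reach F.
Explore from C: no path reaches F. The graph stays acyclic.

No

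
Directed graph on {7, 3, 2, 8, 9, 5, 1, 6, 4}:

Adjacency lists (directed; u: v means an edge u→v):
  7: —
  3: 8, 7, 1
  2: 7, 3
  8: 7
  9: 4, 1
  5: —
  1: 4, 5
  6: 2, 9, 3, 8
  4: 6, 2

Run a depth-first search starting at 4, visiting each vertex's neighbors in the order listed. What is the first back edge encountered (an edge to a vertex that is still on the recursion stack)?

1->4

DFS from 4 (visiting each vertex's neighbors in the order listed); mark gray on enter, black on exit:
4 gray
  6 gray
    2 gray
      7 gray
      7 black
      3 gray
        8 gray
          8→7: 7 black — skip
        8 black
        3→7: 7 black — skip
        1 gray
          1→4: 4 is gray → back edge
First back edge: 1 → 4.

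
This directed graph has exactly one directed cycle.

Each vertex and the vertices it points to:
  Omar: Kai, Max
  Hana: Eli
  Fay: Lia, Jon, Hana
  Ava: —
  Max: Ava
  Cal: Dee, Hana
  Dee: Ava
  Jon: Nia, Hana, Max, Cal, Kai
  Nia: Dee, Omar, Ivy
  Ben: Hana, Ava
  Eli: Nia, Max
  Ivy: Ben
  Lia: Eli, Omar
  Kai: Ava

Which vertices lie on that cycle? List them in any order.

Ben, Eli, Ivy, Nia, Hana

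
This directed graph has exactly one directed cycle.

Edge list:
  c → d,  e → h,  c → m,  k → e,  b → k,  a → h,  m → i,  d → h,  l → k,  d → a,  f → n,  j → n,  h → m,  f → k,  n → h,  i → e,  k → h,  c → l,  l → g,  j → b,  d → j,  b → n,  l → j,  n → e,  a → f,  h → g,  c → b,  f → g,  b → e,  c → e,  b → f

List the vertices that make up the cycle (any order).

e, h, i, m

DFS with gray/black marking from m:
m gray
  i gray
    e gray
      h gray
        h→m: m is gray → back edge
Back edge closes the cycle m → i → e → h → m; its vertices are {e, h, i, m}.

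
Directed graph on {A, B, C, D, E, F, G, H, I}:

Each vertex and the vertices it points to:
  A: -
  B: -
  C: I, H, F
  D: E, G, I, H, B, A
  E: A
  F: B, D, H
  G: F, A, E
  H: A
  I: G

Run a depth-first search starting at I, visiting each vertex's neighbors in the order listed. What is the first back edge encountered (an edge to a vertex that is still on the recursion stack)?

D→G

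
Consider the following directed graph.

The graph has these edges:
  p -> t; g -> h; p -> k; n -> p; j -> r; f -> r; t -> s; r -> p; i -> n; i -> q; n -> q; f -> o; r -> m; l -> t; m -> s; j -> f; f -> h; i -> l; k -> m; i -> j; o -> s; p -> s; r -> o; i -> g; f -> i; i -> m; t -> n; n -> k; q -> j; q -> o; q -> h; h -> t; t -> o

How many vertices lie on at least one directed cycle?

A vertex is on a directed cycle iff it belongs to a strongly connected component of size ≥ 2 (or has a self-loop).
The vertices on cycles are {f, g, h, i, j, l, n, p, q, r, t} — 11 in total.

11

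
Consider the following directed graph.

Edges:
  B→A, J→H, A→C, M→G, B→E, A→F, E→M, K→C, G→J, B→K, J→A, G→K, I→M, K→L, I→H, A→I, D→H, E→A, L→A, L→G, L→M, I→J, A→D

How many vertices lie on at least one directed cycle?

7

A vertex is on a directed cycle iff it belongs to a strongly connected component of size ≥ 2 (or has a self-loop).
The vertices on cycles are {A, G, I, J, K, L, M} — 7 in total.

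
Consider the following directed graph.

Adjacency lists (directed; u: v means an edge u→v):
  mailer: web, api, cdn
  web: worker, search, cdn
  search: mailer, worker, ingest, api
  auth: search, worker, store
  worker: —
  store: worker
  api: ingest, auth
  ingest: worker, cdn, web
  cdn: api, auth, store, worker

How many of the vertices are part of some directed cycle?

7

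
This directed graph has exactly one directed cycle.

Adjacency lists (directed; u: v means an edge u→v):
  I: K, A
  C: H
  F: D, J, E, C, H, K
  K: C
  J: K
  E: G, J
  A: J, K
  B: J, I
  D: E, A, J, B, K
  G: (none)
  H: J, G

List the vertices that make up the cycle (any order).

C, H, J, K

DFS with gray/black marking from C:
C gray
  H gray
    J gray
      K gray
        K→C: C is gray → back edge
Back edge closes the cycle C → H → J → K → C; its vertices are {C, H, J, K}.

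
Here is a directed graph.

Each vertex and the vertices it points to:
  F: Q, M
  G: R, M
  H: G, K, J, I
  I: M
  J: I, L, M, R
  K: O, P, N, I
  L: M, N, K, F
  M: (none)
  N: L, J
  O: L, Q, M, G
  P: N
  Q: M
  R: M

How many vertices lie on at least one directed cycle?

6

A vertex is on a directed cycle iff it belongs to a strongly connected component of size ≥ 2 (or has a self-loop).
The vertices on cycles are {J, K, L, N, O, P} — 6 in total.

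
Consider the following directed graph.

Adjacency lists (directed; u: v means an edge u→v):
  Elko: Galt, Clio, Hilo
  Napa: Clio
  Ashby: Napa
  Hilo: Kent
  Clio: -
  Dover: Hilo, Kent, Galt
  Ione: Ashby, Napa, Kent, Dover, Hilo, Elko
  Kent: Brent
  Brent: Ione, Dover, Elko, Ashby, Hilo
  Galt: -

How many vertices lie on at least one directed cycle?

6

A vertex is on a directed cycle iff it belongs to a strongly connected component of size ≥ 2 (or has a self-loop).
The vertices on cycles are {Elko, Hilo, Ione, Kent, Brent, Dover} — 6 in total.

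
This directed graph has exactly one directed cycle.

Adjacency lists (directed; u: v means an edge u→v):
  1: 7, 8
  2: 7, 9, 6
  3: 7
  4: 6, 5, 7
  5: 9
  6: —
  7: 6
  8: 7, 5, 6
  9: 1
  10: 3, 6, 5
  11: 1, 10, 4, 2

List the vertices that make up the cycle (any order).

DFS with gray/black marking from 1:
1 gray
  7 gray
    6 gray
    6 black
  7 black
  8 gray
    8→7: 7 black — skip
    5 gray
      9 gray
        9→1: 1 is gray → back edge
Back edge closes the cycle 1 → 8 → 5 → 9 → 1; its vertices are {1, 5, 8, 9}.

1, 5, 8, 9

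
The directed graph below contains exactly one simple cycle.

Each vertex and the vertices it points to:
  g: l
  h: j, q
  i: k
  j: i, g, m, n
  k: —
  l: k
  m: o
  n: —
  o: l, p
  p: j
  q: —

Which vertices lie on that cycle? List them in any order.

j, m, o, p

DFS with gray/black marking from j:
j gray
  i gray
    k gray
    k black
  i black
  g gray
    l gray
      l→k: k black — skip
    l black
  g black
  m gray
    o gray
      o→l: l black — skip
      p gray
        p→j: j is gray → back edge
Back edge closes the cycle j → m → o → p → j; its vertices are {j, m, o, p}.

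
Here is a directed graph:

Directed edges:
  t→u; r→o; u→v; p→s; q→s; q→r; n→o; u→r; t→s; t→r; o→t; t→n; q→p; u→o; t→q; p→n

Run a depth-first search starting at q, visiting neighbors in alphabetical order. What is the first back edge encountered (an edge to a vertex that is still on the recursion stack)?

t->n

DFS from q (visiting neighbors in alphabetical order); mark gray on enter, black on exit:
q gray
  p gray
    n gray
      o gray
        t gray
          t→n: n is gray → back edge
First back edge: t → n.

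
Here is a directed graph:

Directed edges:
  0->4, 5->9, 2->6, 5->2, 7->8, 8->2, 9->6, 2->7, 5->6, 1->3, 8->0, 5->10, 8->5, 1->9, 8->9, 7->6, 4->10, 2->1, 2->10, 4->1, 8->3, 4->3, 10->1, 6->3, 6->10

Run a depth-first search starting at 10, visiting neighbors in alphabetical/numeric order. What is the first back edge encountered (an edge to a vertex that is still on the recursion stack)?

DFS from 10 (visiting neighbors in alphabetical/numeric order); mark gray on enter, black on exit:
10 gray
  1 gray
    3 gray
    3 black
    9 gray
      6 gray
        6→3: 3 black — skip
        6→10: 10 is gray → back edge
First back edge: 6 → 10.

6->10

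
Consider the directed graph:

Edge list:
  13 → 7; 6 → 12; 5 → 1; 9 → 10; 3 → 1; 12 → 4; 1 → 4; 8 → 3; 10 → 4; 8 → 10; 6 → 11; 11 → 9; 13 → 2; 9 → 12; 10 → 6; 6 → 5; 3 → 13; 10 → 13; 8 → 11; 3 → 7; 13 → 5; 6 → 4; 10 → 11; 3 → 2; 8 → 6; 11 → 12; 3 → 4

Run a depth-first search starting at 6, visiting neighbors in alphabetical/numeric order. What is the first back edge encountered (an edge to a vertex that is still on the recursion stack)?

DFS from 6 (visiting neighbors in alphabetical/numeric order); mark gray on enter, black on exit:
6 gray
  4 gray
  4 black
  5 gray
    1 gray
      1→4: 4 black — skip
    1 black
  5 black
  11 gray
    9 gray
      10 gray
        10→4: 4 black — skip
        10→6: 6 is gray → back edge
First back edge: 10 → 6.

10→6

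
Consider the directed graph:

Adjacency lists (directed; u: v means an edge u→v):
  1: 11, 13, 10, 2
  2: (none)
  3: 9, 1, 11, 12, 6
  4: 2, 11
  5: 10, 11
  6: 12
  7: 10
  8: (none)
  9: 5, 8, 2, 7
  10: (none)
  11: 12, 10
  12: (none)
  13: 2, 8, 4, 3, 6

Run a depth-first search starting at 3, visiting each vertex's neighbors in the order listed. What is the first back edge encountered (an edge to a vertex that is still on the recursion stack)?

13→3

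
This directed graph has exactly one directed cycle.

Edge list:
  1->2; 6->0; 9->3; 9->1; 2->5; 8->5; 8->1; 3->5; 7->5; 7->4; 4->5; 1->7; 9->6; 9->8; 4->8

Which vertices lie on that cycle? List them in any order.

DFS with gray/black marking from 1:
1 gray
  2 gray
    5 gray
    5 black
  2 black
  7 gray
    4 gray
      4→5: 5 black — skip
      8 gray
        8→5: 5 black — skip
        8→1: 1 is gray → back edge
Back edge closes the cycle 1 → 7 → 4 → 8 → 1; its vertices are {1, 4, 7, 8}.

1, 4, 7, 8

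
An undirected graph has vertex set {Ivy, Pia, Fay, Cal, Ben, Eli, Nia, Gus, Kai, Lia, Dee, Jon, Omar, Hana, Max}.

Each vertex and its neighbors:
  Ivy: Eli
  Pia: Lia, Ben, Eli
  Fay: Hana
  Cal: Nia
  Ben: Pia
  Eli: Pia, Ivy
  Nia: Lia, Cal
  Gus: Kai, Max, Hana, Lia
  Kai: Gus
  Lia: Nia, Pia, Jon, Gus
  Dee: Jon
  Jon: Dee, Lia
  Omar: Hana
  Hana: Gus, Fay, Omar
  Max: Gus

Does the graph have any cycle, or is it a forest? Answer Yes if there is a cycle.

No

DFS, tracking each vertex's parent; an edge to a visited non-parent vertex closes a cycle.
Start from Pia:
visit Pia (parent –)
  visit Lia (parent Pia)
    visit Nia (parent Lia)
      Nia–Lia: parent, skip
      visit Cal (parent Nia)
        Cal–Nia: parent, skip
    Lia–Pia: parent, skip
    visit Jon (parent Lia)
      visit Dee (parent Jon)
        Dee–Jon: parent, skip
      Jon–Lia: parent, skip
    visit Gus (parent Lia)
      visit Kai (parent Gus)
        Kai–Gus: parent, skip
      visit Max (parent Gus)
        Max–Gus: parent, skip
      visit Hana (parent Gus)
        Hana–Gus: parent, skip
        visit Fay (parent Hana)
          Fay–Hana: parent, skip
        visit Omar (parent Hana)
          Omar–Hana: parent, skip
      Gus–Lia: parent, skip
  visit Ben (parent Pia)
    Ben–Pia: parent, skip
  visit Eli (parent Pia)
    Eli–Pia: parent, skip
    visit Ivy (parent Eli)
      Ivy–Eli: parent, skip
No non-parent visited neighbor found — the graph is a forest.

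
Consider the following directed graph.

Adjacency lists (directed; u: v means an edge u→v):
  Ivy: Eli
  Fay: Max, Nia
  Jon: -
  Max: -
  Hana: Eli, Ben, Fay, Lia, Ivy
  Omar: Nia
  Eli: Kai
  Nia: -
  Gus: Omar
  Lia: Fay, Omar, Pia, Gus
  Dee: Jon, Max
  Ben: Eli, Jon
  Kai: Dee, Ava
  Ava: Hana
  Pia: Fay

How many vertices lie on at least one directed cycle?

A vertex is on a directed cycle iff it belongs to a strongly connected component of size ≥ 2 (or has a self-loop).
The vertices on cycles are {Ava, Ben, Eli, Ivy, Kai, Hana} — 6 in total.

6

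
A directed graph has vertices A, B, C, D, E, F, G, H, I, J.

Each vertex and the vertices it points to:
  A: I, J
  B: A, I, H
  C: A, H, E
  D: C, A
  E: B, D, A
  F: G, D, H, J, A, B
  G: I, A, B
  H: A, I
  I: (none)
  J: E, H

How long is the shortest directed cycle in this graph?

3

For each vertex v, BFS finds the shortest path from v back to v.
The shortest such closed walk is J → H → A → J, length 3.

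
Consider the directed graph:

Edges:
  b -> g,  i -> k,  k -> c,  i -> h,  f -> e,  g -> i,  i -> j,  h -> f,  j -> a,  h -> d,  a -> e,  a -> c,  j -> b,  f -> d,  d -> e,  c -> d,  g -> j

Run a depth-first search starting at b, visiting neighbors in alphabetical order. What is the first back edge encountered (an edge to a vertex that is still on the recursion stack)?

j->b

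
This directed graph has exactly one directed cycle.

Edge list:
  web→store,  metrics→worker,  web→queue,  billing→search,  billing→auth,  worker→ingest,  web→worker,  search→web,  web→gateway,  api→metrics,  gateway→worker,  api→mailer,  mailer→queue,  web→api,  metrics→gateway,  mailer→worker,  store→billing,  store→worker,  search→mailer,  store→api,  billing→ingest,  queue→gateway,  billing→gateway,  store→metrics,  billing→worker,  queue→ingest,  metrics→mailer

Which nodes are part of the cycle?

DFS with gray/black marking from billing:
billing gray
  auth gray
  auth black
  ingest gray
  ingest black
  worker gray
    worker→ingest: ingest black — skip
  worker black
  gateway gray
    gateway→worker: worker black — skip
  gateway black
  search gray
    mailer gray
      queue gray
        queue→ingest: ingest black — skip
        queue→gateway: gateway black — skip
      queue black
      mailer→worker: worker black — skip
    mailer black
    web gray
      store gray
        api gray
          api→mailer: mailer black — skip
          metrics gray
            metrics→mailer: mailer black — skip
            metrics→worker: worker black — skip
            metrics→gateway: gateway black — skip
          metrics black
        api black
        store→worker: worker black — skip
        store→metrics: metrics black — skip
        store→billing: billing is gray → back edge
Back edge closes the cycle billing → search → web → store → billing; its vertices are {web, store, search, billing}.

web, store, search, billing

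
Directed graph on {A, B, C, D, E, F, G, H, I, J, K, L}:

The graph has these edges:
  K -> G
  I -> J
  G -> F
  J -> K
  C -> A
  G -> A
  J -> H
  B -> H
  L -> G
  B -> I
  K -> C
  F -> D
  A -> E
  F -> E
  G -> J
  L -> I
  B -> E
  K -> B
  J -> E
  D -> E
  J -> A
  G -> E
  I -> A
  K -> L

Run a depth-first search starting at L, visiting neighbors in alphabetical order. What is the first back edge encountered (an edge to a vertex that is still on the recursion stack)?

I->J

DFS from L (visiting neighbors in alphabetical order); mark gray on enter, black on exit:
L gray
  G gray
    A gray
      E gray
      E black
    A black
    G→E: E black — skip
    F gray
      D gray
        D→E: E black — skip
      D black
      F→E: E black — skip
    F black
    J gray
      J→A: A black — skip
      J→E: E black — skip
      H gray
      H black
      K gray
        B gray
          B→E: E black — skip
          B→H: H black — skip
          I gray
            I→A: A black — skip
            I→J: J is gray → back edge
First back edge: I → J.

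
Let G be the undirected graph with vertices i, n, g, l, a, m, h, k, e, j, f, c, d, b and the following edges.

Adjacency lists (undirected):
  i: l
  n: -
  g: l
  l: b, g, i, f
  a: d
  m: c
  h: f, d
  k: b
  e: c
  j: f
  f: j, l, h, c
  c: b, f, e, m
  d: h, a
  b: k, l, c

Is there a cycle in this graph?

Yes

DFS, tracking each vertex's parent; an edge to a visited non-parent vertex closes a cycle.
Start from i:
visit i (parent –)
  visit l (parent i)
    visit b (parent l)
      visit k (parent b)
        k–b: parent, skip
      b–l: parent, skip
      visit c (parent b)
        c–b: parent, skip
        visit f (parent c)
          visit j (parent f)
            j–f: parent, skip
          f–l: l visited and ≠ parent → cycle
Cycle: l – b – c – f – l.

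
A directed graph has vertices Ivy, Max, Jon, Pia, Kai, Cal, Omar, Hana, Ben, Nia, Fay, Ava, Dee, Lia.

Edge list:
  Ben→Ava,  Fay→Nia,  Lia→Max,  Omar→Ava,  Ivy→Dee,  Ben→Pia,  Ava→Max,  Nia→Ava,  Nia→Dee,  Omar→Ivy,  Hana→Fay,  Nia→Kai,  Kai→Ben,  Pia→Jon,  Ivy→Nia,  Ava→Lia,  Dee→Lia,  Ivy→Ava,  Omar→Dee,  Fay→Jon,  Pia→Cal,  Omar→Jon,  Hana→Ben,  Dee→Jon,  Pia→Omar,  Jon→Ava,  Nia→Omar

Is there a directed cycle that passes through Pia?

Pia is on a cycle iff Pia can reach itself via ≥1 edge.
Pia → Omar → Ivy → Nia → Kai → Ben → Pia — yes.

Yes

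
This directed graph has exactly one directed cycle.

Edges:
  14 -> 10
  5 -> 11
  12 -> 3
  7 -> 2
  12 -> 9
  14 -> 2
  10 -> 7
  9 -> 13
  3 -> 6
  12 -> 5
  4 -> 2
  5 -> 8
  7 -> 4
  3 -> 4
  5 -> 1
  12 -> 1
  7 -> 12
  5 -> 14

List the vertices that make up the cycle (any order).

5, 7, 10, 12, 14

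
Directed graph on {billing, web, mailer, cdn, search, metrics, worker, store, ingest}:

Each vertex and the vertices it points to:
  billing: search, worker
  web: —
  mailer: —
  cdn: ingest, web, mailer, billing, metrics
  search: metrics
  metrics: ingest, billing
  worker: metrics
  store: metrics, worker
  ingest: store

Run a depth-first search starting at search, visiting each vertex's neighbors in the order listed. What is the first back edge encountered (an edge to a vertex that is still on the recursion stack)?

DFS from search (visiting each vertex's neighbors in the order listed); mark gray on enter, black on exit:
search gray
  metrics gray
    ingest gray
      store gray
        store→metrics: metrics is gray → back edge
First back edge: store → metrics.

store→metrics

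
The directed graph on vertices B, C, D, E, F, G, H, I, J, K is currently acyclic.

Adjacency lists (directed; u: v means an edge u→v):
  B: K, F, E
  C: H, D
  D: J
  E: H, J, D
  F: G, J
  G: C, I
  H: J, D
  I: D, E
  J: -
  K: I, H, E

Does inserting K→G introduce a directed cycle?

No

Adding K→G creates a cycle iff G can already reach K.
Explore from G: no path reaches K. The graph stays acyclic.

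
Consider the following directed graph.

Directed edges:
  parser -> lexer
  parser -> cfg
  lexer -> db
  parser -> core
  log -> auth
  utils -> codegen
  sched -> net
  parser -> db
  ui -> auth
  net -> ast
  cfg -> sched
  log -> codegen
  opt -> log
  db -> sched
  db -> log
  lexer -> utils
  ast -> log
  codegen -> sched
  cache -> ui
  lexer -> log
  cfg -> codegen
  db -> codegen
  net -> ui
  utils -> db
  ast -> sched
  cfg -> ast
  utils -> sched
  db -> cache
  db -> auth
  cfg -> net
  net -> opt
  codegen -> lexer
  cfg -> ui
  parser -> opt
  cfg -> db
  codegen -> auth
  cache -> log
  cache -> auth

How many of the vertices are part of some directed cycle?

10

A vertex is on a directed cycle iff it belongs to a strongly connected component of size ≥ 2 (or has a self-loop).
The vertices on cycles are {db, ast, log, net, opt, cache, lexer, sched, utils, codegen} — 10 in total.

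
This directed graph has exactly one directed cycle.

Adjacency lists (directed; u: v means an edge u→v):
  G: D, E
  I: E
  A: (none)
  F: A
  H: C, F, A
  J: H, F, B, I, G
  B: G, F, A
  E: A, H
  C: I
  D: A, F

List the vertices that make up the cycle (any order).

DFS with gray/black marking from H:
H gray
  C gray
    I gray
      E gray
        A gray
        A black
        E→H: H is gray → back edge
Back edge closes the cycle H → C → I → E → H; its vertices are {C, E, H, I}.

C, E, H, I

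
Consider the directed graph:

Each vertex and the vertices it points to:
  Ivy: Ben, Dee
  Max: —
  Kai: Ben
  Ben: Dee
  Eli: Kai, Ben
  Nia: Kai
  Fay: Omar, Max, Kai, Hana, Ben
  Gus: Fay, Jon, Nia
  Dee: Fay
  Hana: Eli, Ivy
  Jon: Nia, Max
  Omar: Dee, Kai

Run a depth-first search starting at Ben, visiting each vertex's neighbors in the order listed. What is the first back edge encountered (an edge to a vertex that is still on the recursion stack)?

Omar->Dee

DFS from Ben (visiting each vertex's neighbors in the order listed); mark gray on enter, black on exit:
Ben gray
  Dee gray
    Fay gray
      Omar gray
        Omar→Dee: Dee is gray → back edge
First back edge: Omar → Dee.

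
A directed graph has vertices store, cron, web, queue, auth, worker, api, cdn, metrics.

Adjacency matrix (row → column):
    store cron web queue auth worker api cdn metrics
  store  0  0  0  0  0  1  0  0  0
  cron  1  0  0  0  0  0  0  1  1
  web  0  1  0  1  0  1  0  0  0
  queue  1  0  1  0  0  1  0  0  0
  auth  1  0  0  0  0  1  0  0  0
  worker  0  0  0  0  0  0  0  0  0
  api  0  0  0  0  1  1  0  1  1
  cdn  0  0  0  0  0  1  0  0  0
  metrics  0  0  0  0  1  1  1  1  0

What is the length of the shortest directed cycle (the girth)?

2

For each vertex v, BFS finds the shortest path from v back to v.
The shortest such closed walk is web → queue → web, length 2.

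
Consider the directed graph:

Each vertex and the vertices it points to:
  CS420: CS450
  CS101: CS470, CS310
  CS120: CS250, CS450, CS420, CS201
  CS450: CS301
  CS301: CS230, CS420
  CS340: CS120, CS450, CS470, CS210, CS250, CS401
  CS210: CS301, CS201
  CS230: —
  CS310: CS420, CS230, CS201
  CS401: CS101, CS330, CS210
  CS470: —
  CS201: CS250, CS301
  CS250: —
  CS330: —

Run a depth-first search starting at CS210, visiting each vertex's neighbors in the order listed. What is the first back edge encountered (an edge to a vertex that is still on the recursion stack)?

CS450→CS301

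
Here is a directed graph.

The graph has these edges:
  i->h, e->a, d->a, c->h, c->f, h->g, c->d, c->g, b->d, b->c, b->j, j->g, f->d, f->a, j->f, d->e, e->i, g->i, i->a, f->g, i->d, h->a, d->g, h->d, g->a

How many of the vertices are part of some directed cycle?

A vertex is on a directed cycle iff it belongs to a strongly connected component of size ≥ 2 (or has a self-loop).
The vertices on cycles are {d, e, g, h, i} — 5 in total.

5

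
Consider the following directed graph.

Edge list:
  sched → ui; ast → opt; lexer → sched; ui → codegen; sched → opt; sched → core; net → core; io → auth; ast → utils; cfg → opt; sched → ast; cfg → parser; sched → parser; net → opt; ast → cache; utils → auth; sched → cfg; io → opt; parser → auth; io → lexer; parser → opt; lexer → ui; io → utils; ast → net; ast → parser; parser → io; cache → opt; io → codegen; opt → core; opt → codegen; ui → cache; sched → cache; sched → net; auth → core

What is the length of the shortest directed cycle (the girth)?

4

For each vertex v, BFS finds the shortest path from v back to v.
The shortest such closed walk is lexer → sched → parser → io → lexer, length 4.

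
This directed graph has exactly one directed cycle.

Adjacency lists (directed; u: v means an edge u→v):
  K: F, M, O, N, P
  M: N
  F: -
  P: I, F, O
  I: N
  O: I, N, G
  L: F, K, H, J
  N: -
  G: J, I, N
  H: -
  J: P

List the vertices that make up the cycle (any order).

DFS with gray/black marking from J:
J gray
  P gray
    I gray
      N gray
      N black
    I black
    F gray
    F black
    O gray
      O→I: I black — skip
      O→N: N black — skip
      G gray
        G→J: J is gray → back edge
Back edge closes the cycle J → P → O → G → J; its vertices are {G, J, O, P}.

G, J, O, P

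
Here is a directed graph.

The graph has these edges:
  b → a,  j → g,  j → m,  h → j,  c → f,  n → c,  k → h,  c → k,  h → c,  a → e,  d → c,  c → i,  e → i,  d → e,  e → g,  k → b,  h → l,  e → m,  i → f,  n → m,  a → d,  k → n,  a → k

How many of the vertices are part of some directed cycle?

A vertex is on a directed cycle iff it belongs to a strongly connected component of size ≥ 2 (or has a self-loop).
The vertices on cycles are {a, b, c, d, h, k, n} — 7 in total.

7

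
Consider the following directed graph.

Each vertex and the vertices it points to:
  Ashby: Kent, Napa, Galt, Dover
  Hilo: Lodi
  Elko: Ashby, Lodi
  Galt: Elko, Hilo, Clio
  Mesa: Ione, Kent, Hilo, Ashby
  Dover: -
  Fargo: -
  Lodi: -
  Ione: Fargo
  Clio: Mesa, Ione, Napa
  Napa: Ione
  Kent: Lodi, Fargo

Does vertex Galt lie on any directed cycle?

Yes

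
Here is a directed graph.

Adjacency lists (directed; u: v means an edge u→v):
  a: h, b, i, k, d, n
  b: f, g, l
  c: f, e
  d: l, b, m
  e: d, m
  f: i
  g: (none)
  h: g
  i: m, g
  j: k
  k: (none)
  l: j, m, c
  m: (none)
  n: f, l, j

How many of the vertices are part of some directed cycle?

5

A vertex is on a directed cycle iff it belongs to a strongly connected component of size ≥ 2 (or has a self-loop).
The vertices on cycles are {b, c, d, e, l} — 5 in total.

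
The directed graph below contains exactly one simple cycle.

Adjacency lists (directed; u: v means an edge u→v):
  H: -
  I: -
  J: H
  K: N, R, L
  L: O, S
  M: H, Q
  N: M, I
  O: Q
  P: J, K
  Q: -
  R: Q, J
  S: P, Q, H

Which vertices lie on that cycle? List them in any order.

K, L, P, S

DFS with gray/black marking from K:
K gray
  N gray
    M gray
      H gray
      H black
      Q gray
      Q black
    M black
    I gray
    I black
  N black
  R gray
    R→Q: Q black — skip
    J gray
      J→H: H black — skip
    J black
  R black
  L gray
    O gray
      O→Q: Q black — skip
    O black
    S gray
      P gray
        P→J: J black — skip
        P→K: K is gray → back edge
Back edge closes the cycle K → L → S → P → K; its vertices are {K, L, P, S}.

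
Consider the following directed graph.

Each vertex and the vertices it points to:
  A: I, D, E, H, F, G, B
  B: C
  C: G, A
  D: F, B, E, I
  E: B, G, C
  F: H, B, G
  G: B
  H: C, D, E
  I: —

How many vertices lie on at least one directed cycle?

8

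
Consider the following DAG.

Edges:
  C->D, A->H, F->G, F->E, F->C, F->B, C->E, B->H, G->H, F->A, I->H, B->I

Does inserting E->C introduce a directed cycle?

Yes

Adding E→C creates a cycle iff C can already reach E.
Path from C: C → E.
So C → … → E → C is a cycle.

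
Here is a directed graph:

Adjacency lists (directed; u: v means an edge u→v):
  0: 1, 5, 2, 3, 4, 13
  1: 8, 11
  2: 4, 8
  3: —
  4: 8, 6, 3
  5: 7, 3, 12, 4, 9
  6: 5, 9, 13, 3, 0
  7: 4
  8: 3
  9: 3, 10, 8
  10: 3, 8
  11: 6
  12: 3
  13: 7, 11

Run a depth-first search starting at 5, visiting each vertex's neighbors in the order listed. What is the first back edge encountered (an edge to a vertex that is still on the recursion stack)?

DFS from 5 (visiting each vertex's neighbors in the order listed); mark gray on enter, black on exit:
5 gray
  7 gray
    4 gray
      8 gray
        3 gray
        3 black
      8 black
      6 gray
        6→5: 5 is gray → back edge
First back edge: 6 → 5.

6->5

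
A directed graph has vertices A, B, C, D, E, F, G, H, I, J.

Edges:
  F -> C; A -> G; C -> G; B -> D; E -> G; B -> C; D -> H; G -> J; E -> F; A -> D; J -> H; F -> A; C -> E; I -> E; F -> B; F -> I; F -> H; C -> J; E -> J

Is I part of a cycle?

Yes

I is on a cycle iff I can reach itself via ≥1 edge.
I → E → F → I — yes.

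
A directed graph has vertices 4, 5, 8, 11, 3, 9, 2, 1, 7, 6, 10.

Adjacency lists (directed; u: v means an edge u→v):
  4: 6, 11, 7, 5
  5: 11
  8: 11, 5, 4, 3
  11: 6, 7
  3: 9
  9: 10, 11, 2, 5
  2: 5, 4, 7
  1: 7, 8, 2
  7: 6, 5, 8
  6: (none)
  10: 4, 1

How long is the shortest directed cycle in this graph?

For each vertex v, BFS finds the shortest path from v back to v.
The shortest such closed walk is 8 → 4 → 7 → 8, length 3.

3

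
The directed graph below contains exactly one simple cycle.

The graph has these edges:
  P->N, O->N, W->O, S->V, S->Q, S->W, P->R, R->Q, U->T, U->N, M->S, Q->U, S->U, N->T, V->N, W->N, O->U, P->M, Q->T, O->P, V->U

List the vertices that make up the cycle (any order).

DFS with gray/black marking from P:
P gray
  N gray
    T gray
    T black
  N black
  R gray
    Q gray
      U gray
        U→N: N black — skip
        U→T: T black — skip
      U black
      Q→T: T black — skip
    Q black
  R black
  M gray
    S gray
      S→Q: Q black — skip
      S→U: U black — skip
      W gray
        W→N: N black — skip
        O gray
          O→N: N black — skip
          O→P: P is gray → back edge
Back edge closes the cycle P → M → S → W → O → P; its vertices are {M, O, P, S, W}.

M, O, P, S, W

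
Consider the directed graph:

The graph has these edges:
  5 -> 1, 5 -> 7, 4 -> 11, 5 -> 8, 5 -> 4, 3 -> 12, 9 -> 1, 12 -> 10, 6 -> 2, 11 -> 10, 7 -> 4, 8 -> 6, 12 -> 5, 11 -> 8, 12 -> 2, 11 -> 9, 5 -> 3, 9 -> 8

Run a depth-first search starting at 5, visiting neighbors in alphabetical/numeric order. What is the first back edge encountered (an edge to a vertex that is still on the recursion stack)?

DFS from 5 (visiting neighbors in alphabetical/numeric order); mark gray on enter, black on exit:
5 gray
  1 gray
  1 black
  3 gray
    12 gray
      2 gray
      2 black
      12→5: 5 is gray → back edge
First back edge: 12 → 5.

12->5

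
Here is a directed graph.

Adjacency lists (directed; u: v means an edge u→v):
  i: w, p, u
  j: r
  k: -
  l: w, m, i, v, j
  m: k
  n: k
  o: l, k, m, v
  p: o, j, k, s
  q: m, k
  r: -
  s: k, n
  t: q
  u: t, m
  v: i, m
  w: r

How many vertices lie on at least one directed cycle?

5

A vertex is on a directed cycle iff it belongs to a strongly connected component of size ≥ 2 (or has a self-loop).
The vertices on cycles are {i, l, o, p, v} — 5 in total.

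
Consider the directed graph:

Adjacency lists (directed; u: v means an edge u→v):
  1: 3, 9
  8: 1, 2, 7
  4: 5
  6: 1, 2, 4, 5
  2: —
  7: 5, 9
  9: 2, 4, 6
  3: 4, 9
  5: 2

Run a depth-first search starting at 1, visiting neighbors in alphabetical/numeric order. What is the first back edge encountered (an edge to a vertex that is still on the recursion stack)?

6->1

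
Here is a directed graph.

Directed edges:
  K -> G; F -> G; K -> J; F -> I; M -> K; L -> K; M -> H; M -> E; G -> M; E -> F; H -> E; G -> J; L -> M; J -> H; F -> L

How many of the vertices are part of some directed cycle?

A vertex is on a directed cycle iff it belongs to a strongly connected component of size ≥ 2 (or has a self-loop).
The vertices on cycles are {E, F, G, H, J, K, L, M} — 8 in total.

8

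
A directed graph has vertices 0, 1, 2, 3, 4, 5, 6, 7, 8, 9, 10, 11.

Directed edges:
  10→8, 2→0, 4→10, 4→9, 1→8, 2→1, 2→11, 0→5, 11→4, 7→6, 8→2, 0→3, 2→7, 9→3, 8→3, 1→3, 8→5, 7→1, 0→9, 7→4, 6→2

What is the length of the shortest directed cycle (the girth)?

For each vertex v, BFS finds the shortest path from v back to v.
The shortest such closed walk is 8 → 2 → 1 → 8, length 3.

3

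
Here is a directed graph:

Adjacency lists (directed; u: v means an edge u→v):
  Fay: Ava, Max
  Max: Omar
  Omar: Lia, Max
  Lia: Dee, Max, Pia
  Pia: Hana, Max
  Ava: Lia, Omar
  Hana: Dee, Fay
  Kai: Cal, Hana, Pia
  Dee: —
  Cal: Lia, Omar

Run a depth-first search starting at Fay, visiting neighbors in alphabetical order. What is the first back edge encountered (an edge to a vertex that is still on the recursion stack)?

Omar->Lia

DFS from Fay (visiting neighbors in alphabetical order); mark gray on enter, black on exit:
Fay gray
  Ava gray
    Lia gray
      Dee gray
      Dee black
      Max gray
        Omar gray
          Omar→Lia: Lia is gray → back edge
First back edge: Omar → Lia.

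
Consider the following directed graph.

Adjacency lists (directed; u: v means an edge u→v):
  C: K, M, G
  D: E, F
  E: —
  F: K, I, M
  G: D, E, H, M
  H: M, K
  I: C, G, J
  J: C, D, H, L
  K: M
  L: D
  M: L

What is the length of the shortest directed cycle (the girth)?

4

For each vertex v, BFS finds the shortest path from v back to v.
The shortest such closed walk is I → G → D → F → I, length 4.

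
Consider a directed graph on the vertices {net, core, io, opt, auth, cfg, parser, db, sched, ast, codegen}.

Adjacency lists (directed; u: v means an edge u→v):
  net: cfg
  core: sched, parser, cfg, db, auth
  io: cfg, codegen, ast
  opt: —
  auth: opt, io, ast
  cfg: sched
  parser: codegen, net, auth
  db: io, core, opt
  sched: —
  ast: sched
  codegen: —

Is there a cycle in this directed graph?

Yes

DFS with white/gray/black marking, starting from net:
net gray
  cfg gray
    sched gray
    sched black
  cfg black
net black
core gray
  core→sched: sched black — skip
  parser gray
    codegen gray
    codegen black
    parser→net: net black — skip
    auth gray
      opt gray
      opt black
      io gray
        io→cfg: cfg black — skip
        io→codegen: codegen black — skip
        ast gray
          ast→sched: sched black — skip
        ast black
      io black
      auth→ast: ast black — skip
    auth black
  parser black
  core→cfg: cfg black — skip
  db gray
    db→io: io black — skip
    db→core: core is gray → back edge
Back edge found, so a cycle exists: core → db → core.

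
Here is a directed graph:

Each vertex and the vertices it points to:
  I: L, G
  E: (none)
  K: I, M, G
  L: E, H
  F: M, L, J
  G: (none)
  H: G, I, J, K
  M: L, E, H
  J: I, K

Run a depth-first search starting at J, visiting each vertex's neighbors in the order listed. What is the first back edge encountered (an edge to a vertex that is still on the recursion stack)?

H→I

DFS from J (visiting each vertex's neighbors in the order listed); mark gray on enter, black on exit:
J gray
  I gray
    L gray
      E gray
      E black
      H gray
        G gray
        G black
        H→I: I is gray → back edge
First back edge: H → I.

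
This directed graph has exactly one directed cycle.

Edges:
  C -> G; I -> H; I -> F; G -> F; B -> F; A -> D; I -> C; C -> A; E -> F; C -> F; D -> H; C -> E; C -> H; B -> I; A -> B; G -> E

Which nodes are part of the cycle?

A, B, C, I

DFS with gray/black marking from C:
C gray
  E gray
    F gray
    F black
  E black
  H gray
  H black
  G gray
    G→E: E black — skip
    G→F: F black — skip
  G black
  A gray
    B gray
      B→F: F black — skip
      I gray
        I→F: F black — skip
        I→C: C is gray → back edge
Back edge closes the cycle C → A → B → I → C; its vertices are {A, B, C, I}.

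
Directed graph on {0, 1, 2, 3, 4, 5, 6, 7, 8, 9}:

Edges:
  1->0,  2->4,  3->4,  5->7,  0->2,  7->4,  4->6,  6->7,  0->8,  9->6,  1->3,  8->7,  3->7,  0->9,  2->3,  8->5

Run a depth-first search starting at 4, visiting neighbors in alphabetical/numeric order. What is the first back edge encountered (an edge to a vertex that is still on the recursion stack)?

7->4

DFS from 4 (visiting neighbors in alphabetical/numeric order); mark gray on enter, black on exit:
4 gray
  6 gray
    7 gray
      7→4: 4 is gray → back edge
First back edge: 7 → 4.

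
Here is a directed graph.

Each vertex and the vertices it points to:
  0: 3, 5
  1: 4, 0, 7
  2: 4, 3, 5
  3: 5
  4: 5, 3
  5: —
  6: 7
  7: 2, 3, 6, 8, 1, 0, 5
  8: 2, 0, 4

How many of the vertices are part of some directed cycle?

3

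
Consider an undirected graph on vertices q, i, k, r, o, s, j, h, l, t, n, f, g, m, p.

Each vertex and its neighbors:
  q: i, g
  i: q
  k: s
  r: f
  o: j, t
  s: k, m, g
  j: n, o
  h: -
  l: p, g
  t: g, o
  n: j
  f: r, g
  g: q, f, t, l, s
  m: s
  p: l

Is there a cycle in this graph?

No

DFS, tracking each vertex's parent; an edge to a visited non-parent vertex closes a cycle.
Start from o:
visit o (parent –)
  visit j (parent o)
    visit n (parent j)
      n–j: parent, skip
    j–o: parent, skip
  visit t (parent o)
    visit g (parent t)
      visit q (parent g)
        visit i (parent q)
          i–q: parent, skip
        q–g: parent, skip
      visit f (parent g)
        visit r (parent f)
          r–f: parent, skip
        f–g: parent, skip
      g–t: parent, skip
      visit l (parent g)
        visit p (parent l)
          p–l: parent, skip
        l–g: parent, skip
      visit s (parent g)
        visit k (parent s)
          k–s: parent, skip
        visit m (parent s)
          m–s: parent, skip
        s–g: parent, skip
    t–o: parent, skip
visit h (parent –)
No non-parent visited neighbor found — the graph is a forest.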